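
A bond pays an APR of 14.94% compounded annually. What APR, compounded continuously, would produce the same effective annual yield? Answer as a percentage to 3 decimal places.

Compounded annually, EAR = nominal = 0.149400.
Equivalent continuous rate: r = ln(1 + 0.149400) = 0.139240 = 13.924%.

13.924%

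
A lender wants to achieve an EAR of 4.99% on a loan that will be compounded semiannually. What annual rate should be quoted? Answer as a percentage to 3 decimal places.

(1 + r/2)^2 − 1 = 0.0499, so 1 + r/2 = 1.0499^(1/2).
r/2 = 0.024646, so r = 0.049293 = 4.929%.

4.929%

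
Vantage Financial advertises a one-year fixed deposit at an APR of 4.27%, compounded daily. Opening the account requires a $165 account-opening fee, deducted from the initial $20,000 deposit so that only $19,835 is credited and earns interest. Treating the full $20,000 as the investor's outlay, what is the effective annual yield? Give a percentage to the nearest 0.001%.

3.501%

Value after one year: 19,835 × (1 + 0.0427/365)^365 = 19,835 × 1.043622 = $20,700.25.
Effective yield on the $20,000 outlay: 20,700.25 / 20,000 − 1 = 0.035012 = 3.501%.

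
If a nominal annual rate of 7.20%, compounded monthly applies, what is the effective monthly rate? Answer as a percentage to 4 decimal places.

With a nominal annual rate compounded monthly, the periodic rate is the nominal rate divided by 12.
i = 0.0720 / 12 = 0.0060000 = 0.6000%.

0.6000%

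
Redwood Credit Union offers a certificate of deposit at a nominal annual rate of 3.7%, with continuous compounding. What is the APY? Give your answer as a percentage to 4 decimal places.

With continuous compounding, EAR = e^0.037 − 1.
e^0.037 = 1.037693, so EAR = 0.037693 = 3.7693%.

3.7693%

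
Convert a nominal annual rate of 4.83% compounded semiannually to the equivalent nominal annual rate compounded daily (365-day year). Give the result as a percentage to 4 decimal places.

EAR = (1 + 0.0483/2)^2 − 1 = 0.048883.
Solve (1 + r/365)^365 = 1.048883: r/365 = 1.048883^(1/365) − 1 = 0.000131, so r = 0.047729 = 4.7729%.

4.7729%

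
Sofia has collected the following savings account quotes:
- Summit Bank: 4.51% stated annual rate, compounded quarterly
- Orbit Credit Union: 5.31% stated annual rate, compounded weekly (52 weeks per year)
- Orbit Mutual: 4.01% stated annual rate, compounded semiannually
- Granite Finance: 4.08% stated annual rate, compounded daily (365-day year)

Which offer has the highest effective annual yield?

Orbit Credit Union

Summit Bank: (1 + 0.0451/4)^4 − 1 = 4.587%
Orbit Credit Union: (1 + 0.0531/52)^52 − 1 = 5.451%
Orbit Mutual: (1 + 0.0401/2)^2 − 1 = 4.050%
Granite Finance: (1 + 0.0408/365)^365 − 1 = 4.164%
The highest effective annual rate is Orbit Credit Union at 5.451%.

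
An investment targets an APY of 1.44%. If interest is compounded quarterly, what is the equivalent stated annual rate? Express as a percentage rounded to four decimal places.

(1 + r/4)^4 − 1 = 0.0144, so 1 + r/4 = 1.0144^(1/4).
r/4 = 0.003581, so r = 0.014323 = 1.4323%.

1.4323%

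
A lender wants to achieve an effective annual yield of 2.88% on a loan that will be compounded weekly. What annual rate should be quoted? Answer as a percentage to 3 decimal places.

2.840%

(1 + r/52)^52 − 1 = 0.0288, so 1 + r/52 = 1.0288^(1/52).
r/52 = 0.000546, so r = 0.028401 = 2.840%.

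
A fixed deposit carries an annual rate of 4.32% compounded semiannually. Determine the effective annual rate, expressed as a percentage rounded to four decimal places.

4.3667%

EAR = (1 + 0.0432/2)^2 − 1.
= (1 + 0.021600)^2 − 1 = 1.043667 − 1 = 4.3667%.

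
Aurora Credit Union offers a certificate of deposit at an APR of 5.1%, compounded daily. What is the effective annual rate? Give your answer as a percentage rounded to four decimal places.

EAR = (1 + 0.051/365)^365 − 1.
= 1.052319 − 1 = 5.2319%.

5.2319%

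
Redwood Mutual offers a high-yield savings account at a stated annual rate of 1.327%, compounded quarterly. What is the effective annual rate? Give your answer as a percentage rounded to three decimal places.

1.334%

EAR = (1 + 0.01327/4)^4 − 1.
= (1 + 0.003317)^4 − 1 = 1.013336 − 1 = 1.334%.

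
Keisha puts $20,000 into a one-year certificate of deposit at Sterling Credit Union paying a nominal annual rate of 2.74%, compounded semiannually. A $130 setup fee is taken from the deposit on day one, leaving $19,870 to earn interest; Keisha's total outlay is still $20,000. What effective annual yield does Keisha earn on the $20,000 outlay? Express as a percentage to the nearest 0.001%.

Value after one year: 19,870 × (1 + 0.0274/2)^2 = 19,870 × 1.027588 = $20,418.17.
Effective yield on the $20,000 outlay: 20,418.17 / 20,000 − 1 = 0.020908 = 2.091%.

2.091%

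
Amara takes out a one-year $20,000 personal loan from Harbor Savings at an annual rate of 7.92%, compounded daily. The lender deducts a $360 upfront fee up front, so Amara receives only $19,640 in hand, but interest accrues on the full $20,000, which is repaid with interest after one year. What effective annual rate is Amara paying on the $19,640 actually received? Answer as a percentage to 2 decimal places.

Amount owed after one year: 20,000 × (1 + 0.0792/365)^365 = 20,000 × 1.082411 = $21,648.23.
Effective rate on net proceeds: 21,648.23 / 19,640 − 1 = 0.102252 = 10.23%.

10.23%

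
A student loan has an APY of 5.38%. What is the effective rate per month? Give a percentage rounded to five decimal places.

The per-month rate i satisfies (1 + i)^12 = 1 + 0.0538.
i = 1.0538^(1/12) − 1 = 0.0043764 = 0.43764%.

0.43764%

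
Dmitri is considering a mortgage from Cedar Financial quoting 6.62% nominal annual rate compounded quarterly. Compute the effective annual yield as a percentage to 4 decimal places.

6.7862%

EAR = (1 + 0.0662/4)^4 − 1.
= (1 + 0.016550)^4 − 1 = 1.067862 − 1 = 6.7862%.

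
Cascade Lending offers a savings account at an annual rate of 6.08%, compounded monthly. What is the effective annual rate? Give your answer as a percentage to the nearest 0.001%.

EAR = (1 + 0.0608/12)^12 − 1.
= 1.062523 − 1 = 6.252%.

6.252%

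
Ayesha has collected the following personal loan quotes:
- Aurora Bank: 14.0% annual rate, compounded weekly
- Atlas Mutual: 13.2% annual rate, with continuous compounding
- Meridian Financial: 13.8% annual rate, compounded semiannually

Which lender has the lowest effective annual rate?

Atlas Mutual

Aurora Bank: (1 + 0.140/52)^52 − 1 = 15.006%
Atlas Mutual: e^0.132 − 1 = 14.111%
Meridian Financial: (1 + 0.138/2)^2 − 1 = 14.276%
The lowest effective annual rate is Atlas Mutual at 14.111%.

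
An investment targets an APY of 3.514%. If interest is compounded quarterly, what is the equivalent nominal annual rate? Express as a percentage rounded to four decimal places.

(1 + r/4)^4 − 1 = 0.03514, so 1 + r/4 = 1.03514^(1/4).
r/4 = 0.008672, so r = 0.034686 = 3.4686%.

3.4686%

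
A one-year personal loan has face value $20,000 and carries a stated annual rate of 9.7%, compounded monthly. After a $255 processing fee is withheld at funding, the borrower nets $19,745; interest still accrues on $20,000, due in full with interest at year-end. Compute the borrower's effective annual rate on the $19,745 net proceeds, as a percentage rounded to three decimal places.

Amount owed after one year: 20,000 × (1 + 0.097/12)^12 = 20,000 × 1.101431 = $22,028.62.
Effective rate on net proceeds: 22,028.62 / 19,745 − 1 = 0.115655 = 11.566%.

11.566%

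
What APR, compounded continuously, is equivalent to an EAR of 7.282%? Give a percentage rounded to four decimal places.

7.0291%

Continuous: nominal r satisfies e^r − 1 = 0.07282.
r = ln(1 + 0.07282) = ln(1.07282) = 0.070291 = 7.0291%.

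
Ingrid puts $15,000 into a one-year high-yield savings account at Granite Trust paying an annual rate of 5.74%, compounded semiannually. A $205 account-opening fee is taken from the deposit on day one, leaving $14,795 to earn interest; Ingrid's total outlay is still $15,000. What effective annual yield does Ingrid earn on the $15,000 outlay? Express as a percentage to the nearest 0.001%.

Value after one year: 14,795 × (1 + 0.0574/2)^2 = 14,795 × 1.058224 = $15,656.42.
Effective yield on the $15,000 outlay: 15,656.42 / 15,000 − 1 = 0.043761 = 4.376%.

4.376%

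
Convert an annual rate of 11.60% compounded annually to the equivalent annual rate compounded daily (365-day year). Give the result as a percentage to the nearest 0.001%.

Compounded annually, EAR = nominal = 0.116000.
Solve (1 + r/365)^365 = 1.116000: r/365 = 1.116000^(1/365) − 1 = 0.000301, so r = 0.109767 = 10.977%.

10.977%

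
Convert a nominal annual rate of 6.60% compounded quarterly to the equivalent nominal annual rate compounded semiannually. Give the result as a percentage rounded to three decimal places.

EAR = (1 + 0.0660/4)^4 − 1 = 0.067652.
Solve (1 + r/2)^2 = 1.067652: r/2 = 1.067652^(1/2) − 1 = 0.033272, so r = 0.066545 = 6.654%.

6.654%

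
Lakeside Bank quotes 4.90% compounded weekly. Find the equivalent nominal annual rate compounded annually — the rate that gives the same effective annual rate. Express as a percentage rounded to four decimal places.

5.0196%

EAR = (1 + 0.0490/52)^52 − 1 = 0.050196.
Compounded annually, the equivalent nominal rate is the EAR itself: 5.0196%.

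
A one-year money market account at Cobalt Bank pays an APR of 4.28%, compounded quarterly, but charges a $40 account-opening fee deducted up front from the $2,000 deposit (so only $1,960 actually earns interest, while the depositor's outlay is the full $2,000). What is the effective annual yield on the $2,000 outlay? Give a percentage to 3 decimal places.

Value after one year: 1,960 × (1 + 0.0428/4)^4 = 1,960 × 1.043492 = $2,045.24.
Effective yield on the $2,000 outlay: 2,045.24 / 2,000 − 1 = 0.022622 = 2.262%.

2.262%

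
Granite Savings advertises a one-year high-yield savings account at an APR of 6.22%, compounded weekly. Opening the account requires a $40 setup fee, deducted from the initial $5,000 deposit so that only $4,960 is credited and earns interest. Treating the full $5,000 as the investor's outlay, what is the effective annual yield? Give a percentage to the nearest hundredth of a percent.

Value after one year: 4,960 × (1 + 0.0622/52)^52 = 4,960 × 1.064136 = $5,278.11.
Effective yield on the $5,000 outlay: 5,278.11 / 5,000 − 1 = 0.055623 = 5.56%.

5.56%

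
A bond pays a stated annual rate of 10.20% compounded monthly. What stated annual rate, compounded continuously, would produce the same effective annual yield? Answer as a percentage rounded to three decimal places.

10.157%

EAR = (1 + 0.1020/12)^12 − 1 = 0.106906.
Equivalent continuous rate: r = ln(1 + 0.106906) = 0.101569 = 10.157%.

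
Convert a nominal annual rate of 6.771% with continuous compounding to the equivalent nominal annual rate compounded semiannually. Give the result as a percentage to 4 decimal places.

EAR under continuous compounding: e^0.06771 − 1 = 0.070055.
Solve (1 + r/2)^2 = 1.070055: r/2 = 1.070055^(1/2) − 1 = 0.034435, so r = 0.068869 = 6.8869%.

6.8869%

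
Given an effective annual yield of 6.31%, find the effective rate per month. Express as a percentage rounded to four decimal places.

0.5112%

The per-month rate i satisfies (1 + i)^12 = 1 + 0.0631.
i = 1.0631^(1/12) − 1 = 0.0051121 = 0.5112%.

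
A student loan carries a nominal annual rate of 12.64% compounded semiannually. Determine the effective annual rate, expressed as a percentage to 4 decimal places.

EAR = (1 + 0.1264/2)^2 − 1.
= 1.130394 − 1 = 13.0394%.

13.0394%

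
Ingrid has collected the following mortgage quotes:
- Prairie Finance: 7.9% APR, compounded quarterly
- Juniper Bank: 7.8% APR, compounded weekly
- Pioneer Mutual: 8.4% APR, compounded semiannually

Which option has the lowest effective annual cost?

Prairie Finance: (1 + 0.079/4)^4 − 1 = 8.137%
Juniper Bank: (1 + 0.078/52)^52 − 1 = 8.106%
Pioneer Mutual: (1 + 0.084/2)^2 − 1 = 8.576%
The lowest effective annual rate is Juniper Bank at 8.106%.

Juniper Bank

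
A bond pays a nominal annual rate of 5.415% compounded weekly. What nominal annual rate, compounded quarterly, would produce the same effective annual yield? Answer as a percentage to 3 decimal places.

5.449%

EAR = (1 + 0.05415/52)^52 − 1 = 0.055613.
Solve (1 + r/4)^4 = 1.055613: r/4 = 1.055613^(1/4) − 1 = 0.013622, so r = 0.054490 = 5.449%.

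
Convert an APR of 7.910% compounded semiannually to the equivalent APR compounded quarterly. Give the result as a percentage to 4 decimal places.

EAR = (1 + 0.07910/2)^2 − 1 = 0.080664.
Solve (1 + r/4)^4 = 1.080664: r/4 = 1.080664^(1/4) − 1 = 0.019583, so r = 0.078333 = 7.8333%.

7.8333%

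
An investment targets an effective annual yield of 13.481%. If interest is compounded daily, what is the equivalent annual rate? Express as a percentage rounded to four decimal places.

(1 + r/365)^365 − 1 = 0.13481, so 1 + r/365 = 1.13481^(1/365).
r/365 = 0.000347, so r = 0.126487 = 12.6487%.

12.6487%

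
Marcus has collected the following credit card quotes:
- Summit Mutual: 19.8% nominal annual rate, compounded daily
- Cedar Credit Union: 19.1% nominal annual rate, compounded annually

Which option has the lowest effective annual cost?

Cedar Credit Union

Summit Mutual: (1 + 0.198/365)^365 − 1 = 21.890%
Cedar Credit Union: compounded annually, EAR = 19.100%
The lowest effective annual rate is Cedar Credit Union at 19.100%.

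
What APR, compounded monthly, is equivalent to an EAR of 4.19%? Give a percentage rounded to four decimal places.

(1 + r/12)^12 − 1 = 0.0419, so 1 + r/12 = 1.0419^(1/12).
r/12 = 0.003426, so r = 0.041116 = 4.1116%.

4.1116%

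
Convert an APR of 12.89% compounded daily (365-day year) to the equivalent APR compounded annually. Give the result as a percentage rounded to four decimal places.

13.7550%

EAR = (1 + 0.1289/365)^365 − 1 = 0.137550.
Compounded annually, the equivalent nominal rate is the EAR itself: 13.7550%.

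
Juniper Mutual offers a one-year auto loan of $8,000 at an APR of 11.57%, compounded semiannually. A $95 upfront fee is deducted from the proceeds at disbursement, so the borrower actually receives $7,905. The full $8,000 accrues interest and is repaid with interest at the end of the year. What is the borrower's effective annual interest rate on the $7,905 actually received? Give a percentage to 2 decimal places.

Amount owed after one year: 8,000 × (1 + 0.1157/2)^2 = 8,000 × 1.119047 = $8,952.37.
Effective rate on net proceeds: 8,952.37 / 7,905 − 1 = 0.132495 = 13.25%.

13.25%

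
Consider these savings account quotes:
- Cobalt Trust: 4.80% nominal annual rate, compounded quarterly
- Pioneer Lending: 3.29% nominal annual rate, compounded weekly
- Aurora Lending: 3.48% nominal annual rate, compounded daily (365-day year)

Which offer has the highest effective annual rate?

Cobalt Trust: (1 + 0.0480/4)^4 − 1 = 4.887%
Pioneer Lending: (1 + 0.0329/52)^52 − 1 = 3.344%
Aurora Lending: (1 + 0.0348/365)^365 − 1 = 3.541%
The highest effective annual rate is Cobalt Trust at 4.887%.

Cobalt Trust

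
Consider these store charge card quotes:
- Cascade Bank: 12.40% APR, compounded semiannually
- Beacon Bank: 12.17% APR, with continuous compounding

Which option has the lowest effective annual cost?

Cascade Bank

Cascade Bank: (1 + 0.1240/2)^2 − 1 = 12.784%
Beacon Bank: e^0.1217 − 1 = 12.942%
The lowest effective annual rate is Cascade Bank at 12.784%.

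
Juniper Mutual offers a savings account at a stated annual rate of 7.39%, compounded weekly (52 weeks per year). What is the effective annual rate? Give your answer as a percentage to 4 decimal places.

EAR = (1 + 0.0739/52)^52 − 1.
= 1.076643 − 1 = 7.6643%.

7.6643%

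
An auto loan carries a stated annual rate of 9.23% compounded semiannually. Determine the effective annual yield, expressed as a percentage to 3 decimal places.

9.443%

EAR = (1 + 0.0923/2)^2 − 1.
= (1 + 0.046150)^2 − 1 = 1.094430 − 1 = 9.443%.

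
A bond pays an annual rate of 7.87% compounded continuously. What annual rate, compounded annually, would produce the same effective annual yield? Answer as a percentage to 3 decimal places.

8.188%

EAR under continuous compounding: e^0.0787 − 1 = 0.081880.
Compounded annually, the equivalent nominal rate is the EAR itself: 8.188%.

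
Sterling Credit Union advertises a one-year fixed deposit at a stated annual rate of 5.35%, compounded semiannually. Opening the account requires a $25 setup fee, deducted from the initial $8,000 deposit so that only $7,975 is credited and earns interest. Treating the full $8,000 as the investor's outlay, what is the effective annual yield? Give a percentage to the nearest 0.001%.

5.092%

Value after one year: 7,975 × (1 + 0.0535/2)^2 = 7,975 × 1.054216 = $8,407.37.
Effective yield on the $8,000 outlay: 8,407.37 / 8,000 − 1 = 0.050921 = 5.092%.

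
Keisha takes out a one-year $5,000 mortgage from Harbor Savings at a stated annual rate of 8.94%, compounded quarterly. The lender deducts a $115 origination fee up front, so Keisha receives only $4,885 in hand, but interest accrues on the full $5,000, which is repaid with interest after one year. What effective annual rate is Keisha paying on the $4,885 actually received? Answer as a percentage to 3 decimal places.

11.816%

Amount owed after one year: 5,000 × (1 + 0.0894/4)^4 = 5,000 × 1.092442 = $5,462.21.
Effective rate on net proceeds: 5,462.21 / 4,885 − 1 = 0.118160 = 11.816%.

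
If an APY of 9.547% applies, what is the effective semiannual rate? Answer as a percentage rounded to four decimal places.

The per-half-year rate i satisfies (1 + i)^2 = 1 + 0.09547.
i = 1.09547^(1/2) − 1 = 0.0466470 = 4.6647%.

4.6647%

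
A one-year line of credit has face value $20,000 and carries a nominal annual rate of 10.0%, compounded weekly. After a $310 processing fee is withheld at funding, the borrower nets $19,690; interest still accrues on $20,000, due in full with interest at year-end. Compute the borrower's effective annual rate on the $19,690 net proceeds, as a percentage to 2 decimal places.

12.25%

Amount owed after one year: 20,000 × (1 + 0.100/52)^52 = 20,000 × 1.105065 = $22,101.30.
Effective rate on net proceeds: 22,101.30 / 19,690 − 1 = 0.122463 = 12.25%.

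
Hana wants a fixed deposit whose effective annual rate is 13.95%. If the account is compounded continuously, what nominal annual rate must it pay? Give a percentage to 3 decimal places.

Continuous: nominal r satisfies e^r − 1 = 0.1395.
r = ln(1 + 0.1395) = ln(1.1395) = 0.130590 = 13.059%.

13.059%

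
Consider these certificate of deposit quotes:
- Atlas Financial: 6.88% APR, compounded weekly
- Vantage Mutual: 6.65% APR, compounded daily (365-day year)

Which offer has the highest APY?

Atlas Financial: (1 + 0.0688/52)^52 − 1 = 7.117%
Vantage Mutual: (1 + 0.0665/365)^365 − 1 = 6.875%
The highest effective annual rate is Atlas Financial at 7.117%.

Atlas Financial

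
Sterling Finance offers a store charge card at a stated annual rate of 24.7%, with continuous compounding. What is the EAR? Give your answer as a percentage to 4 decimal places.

With continuous compounding, EAR = e^0.247 − 1.
e^0.247 = 1.280179, so EAR = 0.280179 = 28.0179%.

28.0179%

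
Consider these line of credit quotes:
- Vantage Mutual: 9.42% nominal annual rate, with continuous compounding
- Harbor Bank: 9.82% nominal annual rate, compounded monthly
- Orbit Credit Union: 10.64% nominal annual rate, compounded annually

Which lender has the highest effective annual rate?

Vantage Mutual: e^0.0942 − 1 = 9.878%
Harbor Bank: (1 + 0.0982/12)^12 − 1 = 10.274%
Orbit Credit Union: compounded annually, EAR = 10.640%
The highest effective annual rate is Orbit Credit Union at 10.640%.

Orbit Credit Union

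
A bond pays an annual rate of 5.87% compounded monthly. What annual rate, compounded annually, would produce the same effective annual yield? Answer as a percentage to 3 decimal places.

EAR = (1 + 0.0587/12)^12 − 1 = 0.060305.
Compounded annually, the equivalent nominal rate is the EAR itself: 6.031%.

6.031%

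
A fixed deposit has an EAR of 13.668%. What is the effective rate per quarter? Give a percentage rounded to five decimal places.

3.25463%

The per-quarter rate i satisfies (1 + i)^4 = 1 + 0.13668.
i = 1.13668^(1/4) − 1 = 0.0325463 = 3.25463%.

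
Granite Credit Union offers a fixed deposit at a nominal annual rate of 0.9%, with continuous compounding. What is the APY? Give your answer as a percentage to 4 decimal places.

With continuous compounding, EAR = e^0.009 − 1.
e^0.009 = 1.009041, so EAR = 0.009041 = 0.9041%.

0.9041%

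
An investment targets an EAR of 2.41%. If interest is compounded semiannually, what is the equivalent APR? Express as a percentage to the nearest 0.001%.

(1 + r/2)^2 − 1 = 0.0241, so 1 + r/2 = 1.0241^(1/2).
r/2 = 0.011978, so r = 0.023957 = 2.396%.

2.396%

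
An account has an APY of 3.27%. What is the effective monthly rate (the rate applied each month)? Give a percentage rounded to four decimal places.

0.2685%

The per-month rate i satisfies (1 + i)^12 = 1 + 0.0327.
i = 1.0327^(1/12) − 1 = 0.0026850 = 0.2685%.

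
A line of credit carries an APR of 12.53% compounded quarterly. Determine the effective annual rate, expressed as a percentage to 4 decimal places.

EAR = (1 + 0.1253/4)^4 − 1.
= (1 + 0.031325)^4 − 1 = 1.131311 − 1 = 13.1311%.

13.1311%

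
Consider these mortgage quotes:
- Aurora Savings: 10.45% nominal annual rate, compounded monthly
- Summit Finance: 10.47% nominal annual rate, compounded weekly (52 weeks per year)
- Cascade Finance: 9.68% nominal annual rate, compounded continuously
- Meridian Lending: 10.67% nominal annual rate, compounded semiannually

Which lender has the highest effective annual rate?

Summit Finance

Aurora Savings: (1 + 0.1045/12)^12 − 1 = 10.965%
Summit Finance: (1 + 0.1047/52)^52 − 1 = 11.026%
Cascade Finance: e^0.0968 − 1 = 10.164%
Meridian Lending: (1 + 0.1067/2)^2 − 1 = 10.955%
The highest effective annual rate is Summit Finance at 11.026%.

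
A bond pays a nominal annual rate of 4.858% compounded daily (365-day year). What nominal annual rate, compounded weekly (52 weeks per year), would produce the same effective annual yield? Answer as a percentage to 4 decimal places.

EAR = (1 + 0.04858/365)^365 − 1 = 0.049776.
Solve (1 + r/52)^52 = 1.049776: r/52 = 1.049776^(1/52) − 1 = 0.000935, so r = 0.048599 = 4.8599%.

4.8599%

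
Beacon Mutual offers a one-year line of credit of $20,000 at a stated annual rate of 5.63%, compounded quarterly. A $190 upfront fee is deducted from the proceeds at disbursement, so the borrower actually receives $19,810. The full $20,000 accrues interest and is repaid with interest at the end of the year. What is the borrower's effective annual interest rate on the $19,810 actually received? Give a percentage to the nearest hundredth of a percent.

Amount owed after one year: 20,000 × (1 + 0.0563/4)^4 = 20,000 × 1.057500 = $21,150.00.
Effective rate on net proceeds: 21,150.00 / 19,810 − 1 = 0.067642 = 6.76%.

6.76%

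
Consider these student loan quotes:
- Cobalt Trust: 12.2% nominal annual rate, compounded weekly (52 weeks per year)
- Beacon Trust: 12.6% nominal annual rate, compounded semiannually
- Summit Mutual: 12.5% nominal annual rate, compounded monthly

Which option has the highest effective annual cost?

Summit Mutual

Cobalt Trust: (1 + 0.122/52)^52 − 1 = 12.959%
Beacon Trust: (1 + 0.126/2)^2 − 1 = 12.997%
Summit Mutual: (1 + 0.125/12)^12 − 1 = 13.242%
The highest effective annual rate is Summit Mutual at 13.242%.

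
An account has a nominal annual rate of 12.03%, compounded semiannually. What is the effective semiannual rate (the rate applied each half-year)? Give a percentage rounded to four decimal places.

With a nominal annual rate compounded semiannually, the periodic rate is the nominal rate divided by 2.
i = 0.1203 / 2 = 0.0601500 = 6.0150%.

6.0150%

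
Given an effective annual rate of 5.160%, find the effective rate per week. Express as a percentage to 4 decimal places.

0.0968%

The per-week rate i satisfies (1 + i)^52 = 1 + 0.05160.
i = 1.05160^(1/52) − 1 = 0.0009680 = 0.0968%.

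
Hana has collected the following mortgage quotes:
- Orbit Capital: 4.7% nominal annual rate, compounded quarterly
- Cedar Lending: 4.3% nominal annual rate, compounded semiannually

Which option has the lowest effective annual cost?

Cedar Lending

Orbit Capital: (1 + 0.047/4)^4 − 1 = 4.783%
Cedar Lending: (1 + 0.043/2)^2 − 1 = 4.346%
The lowest effective annual rate is Cedar Lending at 4.346%.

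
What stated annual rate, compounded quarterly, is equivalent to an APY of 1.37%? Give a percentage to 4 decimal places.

(1 + r/4)^4 − 1 = 0.0137, so 1 + r/4 = 1.0137^(1/4).
r/4 = 0.003408, so r = 0.013630 = 1.3630%.

1.3630%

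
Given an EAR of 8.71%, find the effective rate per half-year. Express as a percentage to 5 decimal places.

The per-half-year rate i satisfies (1 + i)^2 = 1 + 0.0871.
i = 1.0871^(1/2) − 1 = 0.0426409 = 4.26409%.

4.26409%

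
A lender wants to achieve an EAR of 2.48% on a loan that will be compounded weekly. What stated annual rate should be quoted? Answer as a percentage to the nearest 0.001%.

(1 + r/52)^52 − 1 = 0.0248, so 1 + r/52 = 1.0248^(1/52).
r/52 = 0.000471, so r = 0.024503 = 2.450%.

2.450%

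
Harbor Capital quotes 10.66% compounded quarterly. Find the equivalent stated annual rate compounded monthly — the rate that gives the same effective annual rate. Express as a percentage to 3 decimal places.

10.567%

EAR = (1 + 0.1066/4)^4 − 1 = 0.110938.
Solve (1 + r/12)^12 = 1.110938: r/12 = 1.110938^(1/12) − 1 = 0.008806, so r = 0.105667 = 10.567%.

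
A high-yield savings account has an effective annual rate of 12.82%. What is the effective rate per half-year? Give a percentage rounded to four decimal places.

The per-half-year rate i satisfies (1 + i)^2 = 1 + 0.1282.
i = 1.1282^(1/2) − 1 = 0.0621676 = 6.2168%.

6.2168%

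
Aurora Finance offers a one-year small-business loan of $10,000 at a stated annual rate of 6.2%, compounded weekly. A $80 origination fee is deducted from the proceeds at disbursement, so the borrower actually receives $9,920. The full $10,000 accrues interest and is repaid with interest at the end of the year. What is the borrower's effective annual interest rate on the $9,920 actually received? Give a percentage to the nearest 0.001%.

Amount owed after one year: 10,000 × (1 + 0.062/52)^52 = 10,000 × 1.063923 = $10,639.23.
Effective rate on net proceeds: 10,639.23 / 9,920 − 1 = 0.072503 = 7.250%.

7.250%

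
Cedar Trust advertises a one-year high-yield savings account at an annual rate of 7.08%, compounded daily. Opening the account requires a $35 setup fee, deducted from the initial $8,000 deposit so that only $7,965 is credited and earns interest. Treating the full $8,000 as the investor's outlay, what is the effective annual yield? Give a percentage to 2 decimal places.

6.87%

Value after one year: 7,965 × (1 + 0.0708/365)^365 = 7,965 × 1.073359 = $8,549.31.
Effective yield on the $8,000 outlay: 8,549.31 / 8,000 − 1 = 0.068663 = 6.87%.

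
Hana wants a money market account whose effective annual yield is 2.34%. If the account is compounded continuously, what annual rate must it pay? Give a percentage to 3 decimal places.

2.313%

Continuous: nominal r satisfies e^r − 1 = 0.0234.
r = ln(1 + 0.0234) = ln(1.0234) = 0.023130 = 2.313%.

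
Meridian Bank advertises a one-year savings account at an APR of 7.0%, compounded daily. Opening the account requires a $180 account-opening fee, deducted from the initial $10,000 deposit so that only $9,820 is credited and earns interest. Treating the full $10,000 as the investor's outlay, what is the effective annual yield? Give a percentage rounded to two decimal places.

Value after one year: 9,820 × (1 + 0.070/365)^365 = 9,820 × 1.072501 = $10,531.96.
Effective yield on the $10,000 outlay: 10,531.96 / 10,000 − 1 = 0.053196 = 5.32%.

5.32%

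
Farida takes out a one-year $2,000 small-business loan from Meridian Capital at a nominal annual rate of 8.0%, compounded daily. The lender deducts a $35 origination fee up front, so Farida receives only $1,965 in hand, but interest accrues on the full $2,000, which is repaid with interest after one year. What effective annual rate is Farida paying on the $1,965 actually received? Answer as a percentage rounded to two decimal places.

10.26%

Amount owed after one year: 2,000 × (1 + 0.080/365)^365 = 2,000 × 1.083278 = $2,166.56.
Effective rate on net proceeds: 2,166.56 / 1,965 − 1 = 0.102573 = 10.26%.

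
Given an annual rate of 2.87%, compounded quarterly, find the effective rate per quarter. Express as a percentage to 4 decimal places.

With a nominal annual rate compounded quarterly, the periodic rate is the nominal rate divided by 4.
i = 0.0287 / 4 = 0.0071750 = 0.7175%.

0.7175%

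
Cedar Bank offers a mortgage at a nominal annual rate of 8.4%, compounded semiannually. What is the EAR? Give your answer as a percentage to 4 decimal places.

8.5764%

EAR = (1 + 0.084/2)^2 − 1.
= (1 + 0.042000)^2 − 1 = 1.085764 − 1 = 8.5764%.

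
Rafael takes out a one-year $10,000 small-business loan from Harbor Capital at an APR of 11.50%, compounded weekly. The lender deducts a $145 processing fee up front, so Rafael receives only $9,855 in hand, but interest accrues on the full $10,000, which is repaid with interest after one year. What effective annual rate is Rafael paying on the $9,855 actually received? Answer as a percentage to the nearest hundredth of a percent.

13.82%

Amount owed after one year: 10,000 × (1 + 0.1150/52)^52 = 10,000 × 1.121731 = $11,217.31.
Effective rate on net proceeds: 11,217.31 / 9,855 − 1 = 0.138235 = 13.82%.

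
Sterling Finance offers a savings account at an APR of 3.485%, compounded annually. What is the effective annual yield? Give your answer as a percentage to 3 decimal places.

Annual compounding means the effective rate equals the nominal rate: 3.485%.

3.485%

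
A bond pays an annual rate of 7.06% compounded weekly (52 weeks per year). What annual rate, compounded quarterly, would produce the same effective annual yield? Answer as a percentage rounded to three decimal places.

7.118%

EAR = (1 + 0.0706/52)^52 − 1 = 0.073100.
Solve (1 + r/4)^4 = 1.073100: r/4 = 1.073100^(1/4) − 1 = 0.017794, so r = 0.071178 = 7.118%.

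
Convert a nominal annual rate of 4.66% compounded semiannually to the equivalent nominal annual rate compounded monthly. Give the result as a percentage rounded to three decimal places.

4.615%

EAR = (1 + 0.0466/2)^2 − 1 = 0.047143.
Solve (1 + r/12)^12 = 1.047143: r/12 = 1.047143^(1/12) − 1 = 0.003846, so r = 0.046154 = 4.615%.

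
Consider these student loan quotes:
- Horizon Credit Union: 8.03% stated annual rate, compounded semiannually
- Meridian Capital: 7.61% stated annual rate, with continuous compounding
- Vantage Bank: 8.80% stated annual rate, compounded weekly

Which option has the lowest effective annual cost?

Horizon Credit Union: (1 + 0.0803/2)^2 − 1 = 8.191%
Meridian Capital: e^0.0761 − 1 = 7.907%
Vantage Bank: (1 + 0.0880/52)^52 − 1 = 9.191%
The lowest effective annual rate is Meridian Capital at 7.907%.

Meridian Capital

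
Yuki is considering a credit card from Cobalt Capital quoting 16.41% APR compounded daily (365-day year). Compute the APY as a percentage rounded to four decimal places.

17.8289%

EAR = (1 + 0.1641/365)^365 − 1.
= 1.178289 − 1 = 17.8289%.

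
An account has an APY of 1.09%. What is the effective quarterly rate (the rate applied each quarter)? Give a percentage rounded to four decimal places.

0.2714%

The per-quarter rate i satisfies (1 + i)^4 = 1 + 0.0109.
i = 1.0109^(1/4) − 1 = 0.0027139 = 0.2714%.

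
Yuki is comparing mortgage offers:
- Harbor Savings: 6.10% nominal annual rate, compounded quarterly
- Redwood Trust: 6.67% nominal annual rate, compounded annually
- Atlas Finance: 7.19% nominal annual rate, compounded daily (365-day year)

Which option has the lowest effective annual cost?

Harbor Savings: (1 + 0.0610/4)^4 − 1 = 6.241%
Redwood Trust: compounded annually, EAR = 6.670%
Atlas Finance: (1 + 0.0719/365)^365 − 1 = 7.454%
The lowest effective annual rate is Harbor Savings at 6.241%.

Harbor Savings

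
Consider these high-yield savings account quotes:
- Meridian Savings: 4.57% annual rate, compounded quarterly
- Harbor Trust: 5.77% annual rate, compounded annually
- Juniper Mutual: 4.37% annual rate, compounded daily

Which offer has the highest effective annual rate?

Meridian Savings: (1 + 0.0457/4)^4 − 1 = 4.649%
Harbor Trust: compounded annually, EAR = 5.770%
Juniper Mutual: (1 + 0.0437/365)^365 − 1 = 4.467%
The highest effective annual rate is Harbor Trust at 5.770%.

Harbor Trust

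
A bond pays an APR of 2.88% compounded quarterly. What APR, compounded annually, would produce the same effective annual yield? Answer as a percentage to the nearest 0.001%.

2.911%

EAR = (1 + 0.0288/4)^4 − 1 = 0.029113.
Compounded annually, the equivalent nominal rate is the EAR itself: 2.911%.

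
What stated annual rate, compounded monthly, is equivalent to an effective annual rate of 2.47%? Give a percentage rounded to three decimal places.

(1 + r/12)^12 − 1 = 0.0247, so 1 + r/12 = 1.0247^(1/12).
r/12 = 0.002035, so r = 0.024425 = 2.442%.

2.442%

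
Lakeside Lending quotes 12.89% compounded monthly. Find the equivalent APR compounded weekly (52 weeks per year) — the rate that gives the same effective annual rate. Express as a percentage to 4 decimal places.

12.8371%

EAR = (1 + 0.1289/12)^12 − 1 = 0.136795.
Solve (1 + r/52)^52 = 1.136795: r/52 = 1.136795^(1/52) − 1 = 0.002469, so r = 0.128371 = 12.8371%.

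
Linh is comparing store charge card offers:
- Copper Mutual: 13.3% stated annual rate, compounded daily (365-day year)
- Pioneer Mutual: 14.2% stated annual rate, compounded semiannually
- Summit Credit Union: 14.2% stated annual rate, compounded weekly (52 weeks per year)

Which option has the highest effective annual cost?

Summit Credit Union

Copper Mutual: (1 + 0.133/365)^365 − 1 = 14.222%
Pioneer Mutual: (1 + 0.142/2)^2 − 1 = 14.704%
Summit Credit Union: (1 + 0.142/52)^52 − 1 = 15.235%
The highest effective annual rate is Summit Credit Union at 15.235%.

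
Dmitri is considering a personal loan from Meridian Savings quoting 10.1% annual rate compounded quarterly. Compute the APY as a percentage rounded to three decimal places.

EAR = (1 + 0.101/4)^4 − 1.
= 1.104890 − 1 = 10.489%.

10.489%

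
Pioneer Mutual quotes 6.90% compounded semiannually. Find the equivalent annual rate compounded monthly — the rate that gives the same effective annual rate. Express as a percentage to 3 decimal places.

EAR = (1 + 0.0690/2)^2 − 1 = 0.070190.
Solve (1 + r/12)^12 = 1.070190: r/12 = 1.070190^(1/12) − 1 = 0.005669, so r = 0.068029 = 6.803%.

6.803%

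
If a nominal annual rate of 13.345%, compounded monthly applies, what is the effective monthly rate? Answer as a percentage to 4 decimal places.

With a nominal annual rate compounded monthly, the periodic rate is the nominal rate divided by 12.
i = 0.13345 / 12 = 0.0111208 = 1.1121%.

1.1121%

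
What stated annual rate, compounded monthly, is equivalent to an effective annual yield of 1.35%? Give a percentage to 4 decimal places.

(1 + r/12)^12 − 1 = 0.0135, so 1 + r/12 = 1.0135^(1/12).
r/12 = 0.001118, so r = 0.013417 = 1.3417%.

1.3417%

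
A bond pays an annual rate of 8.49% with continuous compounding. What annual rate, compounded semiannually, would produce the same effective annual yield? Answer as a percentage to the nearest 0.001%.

EAR under continuous compounding: e^0.0849 − 1 = 0.088608.
Solve (1 + r/2)^2 = 1.088608: r/2 = 1.088608^(1/2) − 1 = 0.043364, so r = 0.086728 = 8.673%.

8.673%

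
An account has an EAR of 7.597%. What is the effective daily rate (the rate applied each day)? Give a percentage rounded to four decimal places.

0.0201%

The per-day rate i satisfies (1 + i)^365 = 1 + 0.07597.
i = 1.07597^(1/365) − 1 = 0.0002006 = 0.0201%.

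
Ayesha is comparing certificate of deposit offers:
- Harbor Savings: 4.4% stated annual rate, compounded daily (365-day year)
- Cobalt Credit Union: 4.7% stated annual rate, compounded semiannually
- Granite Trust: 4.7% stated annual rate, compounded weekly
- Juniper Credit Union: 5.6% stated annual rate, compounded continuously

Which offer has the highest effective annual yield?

Juniper Credit Union

Harbor Savings: (1 + 0.044/365)^365 − 1 = 4.498%
Cobalt Credit Union: (1 + 0.047/2)^2 − 1 = 4.755%
Granite Trust: (1 + 0.047/52)^52 − 1 = 4.810%
Juniper Credit Union: e^0.056 − 1 = 5.760%
The highest effective annual rate is Juniper Credit Union at 5.760%.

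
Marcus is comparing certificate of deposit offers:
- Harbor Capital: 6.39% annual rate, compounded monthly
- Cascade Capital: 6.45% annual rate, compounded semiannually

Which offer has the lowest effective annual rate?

Cascade Capital

Harbor Capital: (1 + 0.0639/12)^12 − 1 = 6.581%
Cascade Capital: (1 + 0.0645/2)^2 − 1 = 6.554%
The lowest effective annual rate is Cascade Capital at 6.554%.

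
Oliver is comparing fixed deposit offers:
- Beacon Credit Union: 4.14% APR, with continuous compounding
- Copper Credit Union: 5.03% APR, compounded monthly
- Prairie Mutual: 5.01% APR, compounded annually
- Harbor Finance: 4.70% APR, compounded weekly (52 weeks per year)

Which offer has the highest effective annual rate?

Copper Credit Union

Beacon Credit Union: e^0.0414 − 1 = 4.227%
Copper Credit Union: (1 + 0.0503/12)^12 − 1 = 5.148%
Prairie Mutual: compounded annually, EAR = 5.010%
Harbor Finance: (1 + 0.0470/52)^52 − 1 = 4.810%
The highest effective annual rate is Copper Credit Union at 5.148%.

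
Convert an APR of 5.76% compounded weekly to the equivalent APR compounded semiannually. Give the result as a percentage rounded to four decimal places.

5.8405%

EAR = (1 + 0.0576/52)^52 − 1 = 0.059257.
Solve (1 + r/2)^2 = 1.059257: r/2 = 1.059257^(1/2) − 1 = 0.029202, so r = 0.058405 = 5.8405%.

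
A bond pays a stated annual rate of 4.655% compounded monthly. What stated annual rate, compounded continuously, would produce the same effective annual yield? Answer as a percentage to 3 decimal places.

4.646%

EAR = (1 + 0.04655/12)^12 − 1 = 0.047556.
Equivalent continuous rate: r = ln(1 + 0.047556) = 0.046460 = 4.646%.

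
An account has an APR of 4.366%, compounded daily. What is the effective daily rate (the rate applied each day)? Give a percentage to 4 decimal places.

With a nominal annual rate compounded daily, the periodic rate is the nominal rate divided by 365.
i = 0.04366 / 365 = 0.0001196 = 0.0120%.

0.0120%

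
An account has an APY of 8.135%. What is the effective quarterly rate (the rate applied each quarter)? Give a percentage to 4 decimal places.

1.9745%

The per-quarter rate i satisfies (1 + i)^4 = 1 + 0.08135.
i = 1.08135^(1/4) − 1 = 0.0197450 = 1.9745%.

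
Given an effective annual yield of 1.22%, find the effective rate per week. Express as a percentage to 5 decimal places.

0.02332%

The per-week rate i satisfies (1 + i)^52 = 1 + 0.0122.
i = 1.0122^(1/52) − 1 = 0.0002332 = 0.02332%.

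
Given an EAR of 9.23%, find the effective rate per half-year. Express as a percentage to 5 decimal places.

4.51316%

The per-half-year rate i satisfies (1 + i)^2 = 1 + 0.0923.
i = 1.0923^(1/2) − 1 = 0.0451316 = 4.51316%.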